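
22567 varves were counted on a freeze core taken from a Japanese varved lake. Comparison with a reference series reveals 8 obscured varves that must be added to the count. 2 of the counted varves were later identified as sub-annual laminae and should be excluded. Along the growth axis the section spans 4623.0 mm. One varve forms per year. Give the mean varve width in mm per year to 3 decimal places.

After corrections the count is 22567 − 2 + 8 = 22573 varves.
Extension rate ≈ 4623.0 / 22573 = 0.205 mm per year.

0.205 mm per year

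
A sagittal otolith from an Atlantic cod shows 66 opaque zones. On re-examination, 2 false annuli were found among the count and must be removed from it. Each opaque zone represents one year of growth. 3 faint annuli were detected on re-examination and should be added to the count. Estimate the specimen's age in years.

67 years

True opaque zone count = 66 − 2 + 3 = 67.
With a one-to-one opaque zone periodicity this is 67 years.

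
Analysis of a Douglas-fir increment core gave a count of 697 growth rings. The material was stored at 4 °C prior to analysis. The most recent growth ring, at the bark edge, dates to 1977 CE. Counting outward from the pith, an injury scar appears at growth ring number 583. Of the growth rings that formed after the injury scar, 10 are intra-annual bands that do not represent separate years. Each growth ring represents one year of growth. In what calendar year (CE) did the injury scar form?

697 − 583 = 114 growth rings lie beyond the injury scar toward the bark edge.
114 − 10 false = 104 true growth rings after the injury scar.
Counting back 104 years from 1977 CE places the injury scar in 1977 − 104 = 1873 CE.

1873 CE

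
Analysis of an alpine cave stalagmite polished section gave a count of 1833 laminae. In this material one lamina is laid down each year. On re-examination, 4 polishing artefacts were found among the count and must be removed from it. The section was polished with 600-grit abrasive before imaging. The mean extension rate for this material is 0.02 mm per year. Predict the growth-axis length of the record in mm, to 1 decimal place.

Adjusted count: 1833 − 4 = 1829 laminae.
Length ≈ 0.02 × 1829 = 36.6 mm.

36.6 mm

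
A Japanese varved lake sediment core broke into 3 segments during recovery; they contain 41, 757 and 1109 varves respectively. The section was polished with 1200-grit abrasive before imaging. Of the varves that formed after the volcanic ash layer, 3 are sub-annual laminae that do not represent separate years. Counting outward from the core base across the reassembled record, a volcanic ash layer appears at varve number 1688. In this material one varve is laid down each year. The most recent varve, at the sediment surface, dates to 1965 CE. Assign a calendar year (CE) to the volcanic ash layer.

1749 CE

Total varves = 41 + 757 + 1109 = 1907.
1907 − 1688 = 219 varves lie beyond the volcanic ash layer toward the sediment surface.
Removing the 3 false varves leaves 219 − 3 = 216 true varves beyond the volcanic ash layer.
Counting back 216 years from 1965 CE places the volcanic ash layer in 1965 − 216 = 1749 CE.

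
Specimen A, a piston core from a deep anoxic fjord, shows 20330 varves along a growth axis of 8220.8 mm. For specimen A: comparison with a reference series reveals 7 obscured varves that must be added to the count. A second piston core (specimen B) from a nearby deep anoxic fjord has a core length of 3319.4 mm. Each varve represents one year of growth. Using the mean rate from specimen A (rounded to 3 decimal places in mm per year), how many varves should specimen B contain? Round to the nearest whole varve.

8216 varves

Specimen A: adjusted count: 20330 + 7 = 20337 varves.
A: Mean rate = 8220.8 mm / 20337 years ≈ 0.404 mm/year.
Specimen B: 3319.4 mm / 0.404 mm per year = 8216.34 years ≈ 8216 varves.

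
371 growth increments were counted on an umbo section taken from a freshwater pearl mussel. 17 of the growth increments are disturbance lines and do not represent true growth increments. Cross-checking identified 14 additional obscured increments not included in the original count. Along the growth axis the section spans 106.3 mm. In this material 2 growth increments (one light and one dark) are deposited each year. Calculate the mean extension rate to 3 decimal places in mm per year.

0.578 mm per year

True growth increment count = 371 − 17 + 14 = 368.
368 growth increments at 2 per year is 368 / 2 = 184 years.
Mean rate = 106.3 mm / 184 years ≈ 0.578 mm per year.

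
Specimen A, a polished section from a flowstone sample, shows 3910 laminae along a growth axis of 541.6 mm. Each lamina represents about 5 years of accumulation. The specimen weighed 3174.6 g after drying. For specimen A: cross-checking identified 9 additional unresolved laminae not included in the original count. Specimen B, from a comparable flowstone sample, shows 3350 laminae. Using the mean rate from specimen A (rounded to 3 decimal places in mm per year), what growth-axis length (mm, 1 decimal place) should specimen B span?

Specimen A: correcting the raw count gives 3910 + 9 = 3919 true laminae.
Specimen A: 3919 laminae at 5 years each span 3919 × 5 = 19595 years.
A: Mean rate = 541.6 mm / 19595 years ≈ 0.028 mm/year.
Specimen B: 3350 laminae at 5 years each span 3350 × 5 = 16750 years. B's length ≈ 0.028 × 16750 = 469.0 mm.

469.0 mm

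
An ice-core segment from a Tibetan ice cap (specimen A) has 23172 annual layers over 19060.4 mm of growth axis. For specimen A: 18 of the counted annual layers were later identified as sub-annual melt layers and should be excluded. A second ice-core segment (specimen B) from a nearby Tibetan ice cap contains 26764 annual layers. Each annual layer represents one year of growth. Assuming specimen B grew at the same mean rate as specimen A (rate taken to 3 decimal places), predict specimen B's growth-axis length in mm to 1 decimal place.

22026.8 mm

Specimen A: correcting the raw count gives 23172 − 18 = 23154 true annual layers.
A: 19060.4 mm over 23154 years gives 19060.4 / 23154 ≈ 0.823 mm per year.
For B, 0.823 mm/year × 26764 years = 22026.8 mm.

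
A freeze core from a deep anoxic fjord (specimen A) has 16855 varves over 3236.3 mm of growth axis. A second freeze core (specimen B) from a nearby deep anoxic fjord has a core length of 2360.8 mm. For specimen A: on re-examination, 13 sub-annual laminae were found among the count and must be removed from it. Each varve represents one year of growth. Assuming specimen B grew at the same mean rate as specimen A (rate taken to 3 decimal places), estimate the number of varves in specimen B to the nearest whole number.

Specimen A: adjusted count: 16855 − 13 = 16842 varves.
A: Extension rate ≈ 3236.3 / 16842 = 0.192 mm per year.
B spans 2360.8 / 0.192 = 12295.83 years ≈ 12296 varves.

12296 varves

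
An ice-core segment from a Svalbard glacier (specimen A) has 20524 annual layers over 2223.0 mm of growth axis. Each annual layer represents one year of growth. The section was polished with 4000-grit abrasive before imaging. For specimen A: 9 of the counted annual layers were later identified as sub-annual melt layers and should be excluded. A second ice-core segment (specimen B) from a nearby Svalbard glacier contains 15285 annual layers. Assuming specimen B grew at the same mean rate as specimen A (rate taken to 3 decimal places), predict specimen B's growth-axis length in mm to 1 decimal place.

Specimen A: after corrections the count is 20524 − 9 = 20515 annual layers.
A: Extension rate ≈ 2223.0 / 20515 = 0.108 mm per year.
Length of B = 0.108 × 15285 = 1650.8 mm.

1650.8 mm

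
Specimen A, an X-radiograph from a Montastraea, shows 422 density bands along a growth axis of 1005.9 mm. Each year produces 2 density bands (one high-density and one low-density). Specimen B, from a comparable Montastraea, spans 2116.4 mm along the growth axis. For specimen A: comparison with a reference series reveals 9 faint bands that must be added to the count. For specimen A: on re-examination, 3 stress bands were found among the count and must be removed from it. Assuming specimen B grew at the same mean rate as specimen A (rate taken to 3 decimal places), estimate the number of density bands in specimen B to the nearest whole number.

Specimen A: after corrections the count is 422 − 3 + 9 = 428 density bands.
Specimen A: with 2 density bands per year, 428 / 2 = 214 years.
A: Extension rate ≈ 1005.9 / 214 = 4.700 mm per year.
B spans 2116.4 / 4.700 = 450.30 years; at 2 density bands per year that is 450.30 × 2 ≈ 901 density bands.

901 density bands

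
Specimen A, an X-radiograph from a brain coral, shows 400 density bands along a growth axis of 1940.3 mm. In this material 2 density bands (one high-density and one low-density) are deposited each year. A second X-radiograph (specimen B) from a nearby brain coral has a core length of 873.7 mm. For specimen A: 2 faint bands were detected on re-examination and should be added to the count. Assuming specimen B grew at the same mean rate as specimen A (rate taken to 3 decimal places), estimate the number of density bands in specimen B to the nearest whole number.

Specimen A: true density band count = 400 + 2 = 402.
Specimen A: 402 density bands at 2 per year is 402 / 2 = 201 years.
A: 1940.3 mm over 201 years gives 1940.3 / 201 ≈ 9.653 mm per year.
B spans 873.7 / 9.653 = 90.51 years; at 2 density bands per year that is 90.51 × 2 ≈ 181 density bands.

181 density bands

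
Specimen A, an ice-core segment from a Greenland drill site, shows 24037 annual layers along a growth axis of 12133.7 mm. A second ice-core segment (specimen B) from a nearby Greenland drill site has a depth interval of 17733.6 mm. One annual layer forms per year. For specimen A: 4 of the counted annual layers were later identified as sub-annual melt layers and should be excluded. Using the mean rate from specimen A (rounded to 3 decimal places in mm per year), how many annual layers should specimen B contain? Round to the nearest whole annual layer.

Specimen A: true annual layer count = 24037 − 4 = 24033.
A: Mean rate = 12133.7 mm / 24033 years ≈ 0.505 mm/yr.
For B, 17733.6 / 0.505 = 35116.04 years ≈ 35116 annual layers.

35116 annual layers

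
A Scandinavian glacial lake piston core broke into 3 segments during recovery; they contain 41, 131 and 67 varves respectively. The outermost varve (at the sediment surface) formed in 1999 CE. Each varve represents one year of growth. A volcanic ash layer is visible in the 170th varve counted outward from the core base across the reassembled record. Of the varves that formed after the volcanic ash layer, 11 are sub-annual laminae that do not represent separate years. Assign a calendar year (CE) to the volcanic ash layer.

Total varves = 41 + 131 + 67 = 239.
239 − 170 = 69 varves lie beyond the volcanic ash layer toward the sediment surface.
Excluding 11 false varves: 69 − 11 = 58.
1999 − 58 = 1941 CE.

1941 CE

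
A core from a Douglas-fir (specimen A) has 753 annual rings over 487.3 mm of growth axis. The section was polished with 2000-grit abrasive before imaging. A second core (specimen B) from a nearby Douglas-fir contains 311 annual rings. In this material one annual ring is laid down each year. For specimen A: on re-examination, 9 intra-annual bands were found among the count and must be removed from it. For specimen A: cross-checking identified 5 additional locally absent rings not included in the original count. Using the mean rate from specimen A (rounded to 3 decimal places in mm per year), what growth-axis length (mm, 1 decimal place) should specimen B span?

202.5 mm

Specimen A: true annual ring count = 753 − 9 + 5 = 749.
A: Extension rate ≈ 487.3 / 749 = 0.651 mm/year.
Length of B = 0.651 × 311 = 202.5 mm.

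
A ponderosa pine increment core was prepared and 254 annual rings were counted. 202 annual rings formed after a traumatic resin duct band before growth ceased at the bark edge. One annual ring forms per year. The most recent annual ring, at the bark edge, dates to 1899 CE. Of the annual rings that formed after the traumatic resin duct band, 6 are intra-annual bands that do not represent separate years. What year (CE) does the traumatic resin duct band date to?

1703 CE

202 annual rings post-date the traumatic resin duct band.
202 − 6 false = 196 true annual rings after the traumatic resin duct band.
Counting back 196 years from 1899 CE places the traumatic resin duct band in 1899 − 196 = 1703 CE.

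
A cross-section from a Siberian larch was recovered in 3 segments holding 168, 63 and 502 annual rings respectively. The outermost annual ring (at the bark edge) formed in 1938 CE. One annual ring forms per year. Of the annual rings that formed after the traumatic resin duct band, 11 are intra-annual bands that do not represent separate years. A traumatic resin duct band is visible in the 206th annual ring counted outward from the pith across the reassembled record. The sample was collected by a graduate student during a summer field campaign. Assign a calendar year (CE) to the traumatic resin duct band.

Total annual rings = 168 + 63 + 502 = 733.
The traumatic resin duct band sits at annual ring 206 from the pith, so 733 − 206 = 527 annual rings formed after it.
Excluding 11 false annual rings: 527 − 11 = 516.
Counting back 516 years from 1938 CE places the traumatic resin duct band in 1938 − 516 = 1422 CE.

1422 CE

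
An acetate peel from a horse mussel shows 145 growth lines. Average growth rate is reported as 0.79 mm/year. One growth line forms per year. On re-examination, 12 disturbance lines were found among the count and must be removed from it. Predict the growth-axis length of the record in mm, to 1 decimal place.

Adjusted count: 145 − 12 = 133 growth lines.
Predicted length = 0.79 mm/year × 133 years = 105.1 mm.

105.1 mm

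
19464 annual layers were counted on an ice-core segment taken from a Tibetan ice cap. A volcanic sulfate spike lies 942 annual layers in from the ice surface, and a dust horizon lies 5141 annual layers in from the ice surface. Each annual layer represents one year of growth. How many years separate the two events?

The two markers are separated by 5141 − 942 = 4199 annual layers.
At one annual layer per year, 4199 years elapsed between them.

4199 years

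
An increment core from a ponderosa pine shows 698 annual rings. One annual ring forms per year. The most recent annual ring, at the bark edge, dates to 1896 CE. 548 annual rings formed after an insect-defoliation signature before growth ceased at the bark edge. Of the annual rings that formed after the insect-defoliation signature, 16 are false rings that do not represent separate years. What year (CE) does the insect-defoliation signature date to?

1364 CE

548 annual rings post-date the insect-defoliation signature.
548 − 16 false = 532 true annual rings after the insect-defoliation signature.
1896 − 532 = 1364 CE.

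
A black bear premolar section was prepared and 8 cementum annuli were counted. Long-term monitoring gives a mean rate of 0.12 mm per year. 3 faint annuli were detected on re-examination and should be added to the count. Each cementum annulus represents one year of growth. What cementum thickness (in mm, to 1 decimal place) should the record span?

After corrections the count is 8 + 3 = 11 cementum annuli.
11 years at 0.12 mm/year gives 0.12 × 11 = 1.3 mm.

1.3 mm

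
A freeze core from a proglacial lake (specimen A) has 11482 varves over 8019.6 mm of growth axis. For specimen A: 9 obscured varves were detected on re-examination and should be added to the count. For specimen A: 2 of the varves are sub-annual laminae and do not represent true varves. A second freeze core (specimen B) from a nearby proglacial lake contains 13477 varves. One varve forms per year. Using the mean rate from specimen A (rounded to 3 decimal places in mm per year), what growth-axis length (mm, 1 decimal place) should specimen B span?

9406.9 mm

Specimen A: correcting the raw count gives 11482 − 2 + 9 = 11489 true varves.
A: 8019.6 mm over 11489 years gives 8019.6 / 11489 ≈ 0.698 mm/year.
For B, 0.698 mm/year × 13477 years = 9406.9 mm.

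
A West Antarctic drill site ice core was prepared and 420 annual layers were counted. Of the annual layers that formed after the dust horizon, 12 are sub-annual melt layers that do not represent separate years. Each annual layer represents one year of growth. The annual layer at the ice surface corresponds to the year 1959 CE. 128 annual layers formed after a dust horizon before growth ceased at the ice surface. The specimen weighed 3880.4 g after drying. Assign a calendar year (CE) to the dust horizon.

128 annual layers post-date the dust horizon.
Excluding 12 false annual layers: 128 − 12 = 116.
The annual layer at the ice surface is 1959 CE, so the dust horizon dates to 1959 − 116 = 1843 CE.

1843 CE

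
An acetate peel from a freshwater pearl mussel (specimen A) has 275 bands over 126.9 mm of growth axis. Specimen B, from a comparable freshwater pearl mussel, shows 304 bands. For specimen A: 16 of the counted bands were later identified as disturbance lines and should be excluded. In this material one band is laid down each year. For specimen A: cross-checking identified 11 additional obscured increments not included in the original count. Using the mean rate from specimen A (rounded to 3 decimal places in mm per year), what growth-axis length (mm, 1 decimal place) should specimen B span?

142.9 mm

Specimen A: true band count = 275 − 16 + 11 = 270.
A: Mean rate = 126.9 mm / 270 years ≈ 0.470 mm per year.
For B, 0.470 mm/year × 304 years = 142.9 mm.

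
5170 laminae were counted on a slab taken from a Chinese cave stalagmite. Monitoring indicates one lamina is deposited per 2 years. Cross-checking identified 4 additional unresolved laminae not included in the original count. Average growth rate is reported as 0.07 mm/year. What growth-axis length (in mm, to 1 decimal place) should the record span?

Correcting the raw count gives 5170 + 4 = 5174 true laminae.
5174 laminae at 2 years each span 5174 × 2 = 10348 years.
Length ≈ 0.07 × 10348 = 724.4 mm.

724.4 mm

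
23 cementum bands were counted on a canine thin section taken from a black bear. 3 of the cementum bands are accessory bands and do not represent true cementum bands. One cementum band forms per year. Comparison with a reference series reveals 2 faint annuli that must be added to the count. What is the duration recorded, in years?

After corrections the count is 23 − 3 + 2 = 22 cementum bands.
At one cementum band per year, that is 22 years.

22 years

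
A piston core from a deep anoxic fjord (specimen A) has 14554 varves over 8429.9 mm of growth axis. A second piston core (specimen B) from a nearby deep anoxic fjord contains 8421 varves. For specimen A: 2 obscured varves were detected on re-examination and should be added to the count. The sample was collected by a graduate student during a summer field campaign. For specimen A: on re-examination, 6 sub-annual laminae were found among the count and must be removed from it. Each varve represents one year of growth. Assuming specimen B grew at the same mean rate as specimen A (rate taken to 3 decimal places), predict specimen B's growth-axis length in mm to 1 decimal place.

4875.8 mm

Specimen A: true varve count = 14554 − 6 + 2 = 14550.
A: Mean rate = 8429.9 mm / 14550 years ≈ 0.579 mm/yr.
For B, 0.579 mm/year × 8421 years = 4875.8 mm.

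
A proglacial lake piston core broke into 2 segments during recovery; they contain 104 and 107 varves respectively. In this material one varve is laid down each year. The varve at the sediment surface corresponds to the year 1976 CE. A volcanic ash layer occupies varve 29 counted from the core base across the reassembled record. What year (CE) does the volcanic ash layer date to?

1794 CE

Total varves = 104 + 107 = 211.
The volcanic ash layer sits at varve 29 from the core base, so 211 − 29 = 182 varves formed after it.
1976 − 182 = 1794 CE.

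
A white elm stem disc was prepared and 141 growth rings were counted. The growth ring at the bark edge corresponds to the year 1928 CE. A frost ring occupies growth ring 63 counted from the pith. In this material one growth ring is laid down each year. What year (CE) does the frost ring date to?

141 − 63 = 78 growth rings lie beyond the frost ring toward the bark edge.
The growth ring at the bark edge is 1928 CE, so the frost ring dates to 1928 − 78 = 1850 CE.

1850 CE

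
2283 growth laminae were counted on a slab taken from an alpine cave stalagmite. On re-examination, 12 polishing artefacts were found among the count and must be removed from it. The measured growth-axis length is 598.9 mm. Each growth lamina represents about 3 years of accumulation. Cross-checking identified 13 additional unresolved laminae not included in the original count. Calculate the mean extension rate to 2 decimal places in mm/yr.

0.09 mm/yr

Adjusted count: 2283 − 12 + 13 = 2284 growth laminae.
Multiplying by 3 years per growth lamina: 2284 × 3 = 6852 years.
598.9 mm over 6852 years gives 598.9 / 6852 ≈ 0.09 mm/yr.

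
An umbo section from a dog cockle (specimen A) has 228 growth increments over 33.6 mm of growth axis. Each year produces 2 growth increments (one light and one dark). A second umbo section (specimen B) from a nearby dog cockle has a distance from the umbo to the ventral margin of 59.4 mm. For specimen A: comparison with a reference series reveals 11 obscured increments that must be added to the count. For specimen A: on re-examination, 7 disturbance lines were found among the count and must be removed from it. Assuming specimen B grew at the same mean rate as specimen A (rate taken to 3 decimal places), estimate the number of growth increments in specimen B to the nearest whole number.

410 growth increments

Specimen A: correcting the raw count gives 228 − 7 + 11 = 232 true growth increments.
Specimen A: 232 growth increments at 2 per year is 232 / 2 = 116 years.
A: Mean rate = 33.6 mm / 116 years ≈ 0.290 mm/year.
For B, 59.4 / 0.290 = 204.83 years; at 2 growth increments per year that is 204.83 × 2 ≈ 410 growth increments.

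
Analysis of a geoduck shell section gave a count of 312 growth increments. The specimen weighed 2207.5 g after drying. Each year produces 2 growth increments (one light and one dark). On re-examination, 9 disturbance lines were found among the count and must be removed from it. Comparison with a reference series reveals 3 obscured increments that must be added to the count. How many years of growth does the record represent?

After corrections the count is 312 − 9 + 3 = 306 growth increments.
With 2 growth increments per year, 306 / 2 = 153 years.

153 years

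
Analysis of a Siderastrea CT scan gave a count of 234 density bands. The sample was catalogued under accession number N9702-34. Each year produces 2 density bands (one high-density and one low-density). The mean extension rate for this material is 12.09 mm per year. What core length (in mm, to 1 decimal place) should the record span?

234 density bands at 2 per year is 234 / 2 = 117 years.
Length ≈ 12.09 × 117 = 1414.5 mm.

1414.5 mm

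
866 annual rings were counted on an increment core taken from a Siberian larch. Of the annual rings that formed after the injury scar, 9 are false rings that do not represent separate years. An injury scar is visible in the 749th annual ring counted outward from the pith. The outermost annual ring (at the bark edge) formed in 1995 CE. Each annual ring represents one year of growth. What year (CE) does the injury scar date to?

1887 CE

The injury scar sits at annual ring 749 from the pith, so 866 − 749 = 117 annual rings formed after it.
117 − 9 false = 108 true annual rings after the injury scar.
1995 − 108 = 1887 CE.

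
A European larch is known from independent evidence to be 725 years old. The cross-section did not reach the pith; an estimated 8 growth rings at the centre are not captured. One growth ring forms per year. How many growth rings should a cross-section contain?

717 growth rings

One growth ring per year gives 725 growth rings over 725 years.
Subtracting the 8 growth rings not captured gives 725 − 8 = 717 growth rings in the record.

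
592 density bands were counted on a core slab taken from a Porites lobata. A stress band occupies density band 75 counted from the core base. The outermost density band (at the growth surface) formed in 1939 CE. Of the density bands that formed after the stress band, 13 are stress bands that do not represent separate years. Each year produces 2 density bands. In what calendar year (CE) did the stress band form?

1687 CE

The stress band sits at density band 75 from the core base, so 592 − 75 = 517 density bands formed after it.
Excluding 13 false density bands: 517 − 13 = 504.
504 density bands at 2 per year is 504 / 2 = 252 years.
The density band at the growth surface is 1939 CE, so the stress band dates to 1939 − 252 = 1687 CE.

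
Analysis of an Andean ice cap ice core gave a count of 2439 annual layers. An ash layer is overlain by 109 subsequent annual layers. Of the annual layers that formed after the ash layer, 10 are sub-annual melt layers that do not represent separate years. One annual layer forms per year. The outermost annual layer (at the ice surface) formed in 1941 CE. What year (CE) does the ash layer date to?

1842 CE

There are 109 annual layers younger than the ash layer.
Removing the 10 false annual layers leaves 109 − 10 = 99 true annual layers beyond the ash layer.
1941 − 99 = 1842 CE.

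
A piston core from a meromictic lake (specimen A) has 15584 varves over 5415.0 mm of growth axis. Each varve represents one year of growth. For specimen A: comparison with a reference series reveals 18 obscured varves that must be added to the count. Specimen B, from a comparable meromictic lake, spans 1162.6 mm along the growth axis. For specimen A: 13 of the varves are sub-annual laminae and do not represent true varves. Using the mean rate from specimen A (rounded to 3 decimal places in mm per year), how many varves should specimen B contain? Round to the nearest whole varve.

Specimen A: true varve count = 15584 − 13 + 18 = 15589.
A: 5415.0 mm over 15589 years gives 5415.0 / 15589 ≈ 0.347 mm/year.
B spans 1162.6 / 0.347 = 3350.43 years ≈ 3350 varves.

3350 varves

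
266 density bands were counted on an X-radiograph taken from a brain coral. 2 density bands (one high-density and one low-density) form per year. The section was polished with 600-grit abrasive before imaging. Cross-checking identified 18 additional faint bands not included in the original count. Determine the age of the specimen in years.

142 years

Correcting the raw count gives 266 + 18 = 284 true density bands.
With 2 density bands per year, 284 / 2 = 142 years.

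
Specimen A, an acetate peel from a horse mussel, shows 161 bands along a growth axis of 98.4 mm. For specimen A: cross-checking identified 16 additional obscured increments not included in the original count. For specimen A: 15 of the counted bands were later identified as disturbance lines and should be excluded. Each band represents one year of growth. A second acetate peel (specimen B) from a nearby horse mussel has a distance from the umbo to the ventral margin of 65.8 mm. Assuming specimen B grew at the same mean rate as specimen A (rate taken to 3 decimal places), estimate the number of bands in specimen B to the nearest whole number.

Specimen A: correcting the raw count gives 161 − 15 + 16 = 162 true bands.
A: Mean rate = 98.4 mm / 162 years ≈ 0.607 mm/year.
For B, 65.8 / 0.607 = 108.40 years ≈ 108 bands.

108 bands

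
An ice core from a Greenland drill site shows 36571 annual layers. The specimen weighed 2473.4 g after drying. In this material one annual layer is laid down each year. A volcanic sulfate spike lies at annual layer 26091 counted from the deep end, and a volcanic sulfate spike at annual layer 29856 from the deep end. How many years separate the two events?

29856 − 26091 = 3765 annual layers lie between the two events.
One annual layer per year makes the interval 3765 years.

3765 yr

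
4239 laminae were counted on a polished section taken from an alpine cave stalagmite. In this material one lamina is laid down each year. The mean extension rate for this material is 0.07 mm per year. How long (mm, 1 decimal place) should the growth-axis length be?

4239 years of growth are recorded.
Length ≈ 0.07 × 4239 = 296.7 mm.

296.7 mm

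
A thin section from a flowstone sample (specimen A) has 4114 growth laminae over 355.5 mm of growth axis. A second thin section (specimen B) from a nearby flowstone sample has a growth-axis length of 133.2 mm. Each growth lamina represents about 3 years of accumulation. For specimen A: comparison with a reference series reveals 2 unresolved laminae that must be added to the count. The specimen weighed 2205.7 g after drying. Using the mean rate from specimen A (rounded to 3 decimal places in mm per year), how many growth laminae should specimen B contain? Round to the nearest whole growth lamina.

1531 growth laminae

Specimen A: adjusted count: 4114 + 2 = 4116 growth laminae.
Specimen A: 4116 growth laminae at 3 years each span 4116 × 3 = 12348 years.
A: 355.5 mm over 12348 years gives 355.5 / 12348 ≈ 0.029 mm/yr.
For B, 133.2 / 0.029 = 4593.10 years; at 3 years per growth lamina that is 4593.10 / 3 ≈ 1531 growth laminae.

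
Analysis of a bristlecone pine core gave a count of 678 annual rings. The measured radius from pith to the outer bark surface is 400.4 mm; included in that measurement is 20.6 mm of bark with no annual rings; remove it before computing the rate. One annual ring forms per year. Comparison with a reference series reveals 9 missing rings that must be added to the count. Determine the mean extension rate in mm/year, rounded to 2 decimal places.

Adjusted count: 678 + 9 = 687 annual rings.
The growth record spans 400.4 − 20.6 = 379.8 mm.
379.8 mm over 687 years gives 379.8 / 687 ≈ 0.55 mm/year.

0.55 mm/year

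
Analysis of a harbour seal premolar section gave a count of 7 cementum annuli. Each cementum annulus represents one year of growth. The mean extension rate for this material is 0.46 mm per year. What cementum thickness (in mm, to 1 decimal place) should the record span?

The record spans 7 years at 0.46 mm per year.
Predicted length = 0.46 mm/year × 7 years = 3.2 mm.

3.2 mm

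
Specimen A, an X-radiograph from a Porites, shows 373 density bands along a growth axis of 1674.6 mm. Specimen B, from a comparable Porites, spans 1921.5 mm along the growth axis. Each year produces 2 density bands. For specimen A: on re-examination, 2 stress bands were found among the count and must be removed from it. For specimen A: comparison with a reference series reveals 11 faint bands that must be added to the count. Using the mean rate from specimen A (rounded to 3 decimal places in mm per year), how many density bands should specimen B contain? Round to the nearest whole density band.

438 density bands

Specimen A: correcting the raw count gives 373 − 2 + 11 = 382 true density bands.
Specimen A: 382 density bands at 2 per year is 382 / 2 = 191 years.
A: 1674.6 mm over 191 years gives 1674.6 / 191 ≈ 8.768 mm/yr.
For B, 1921.5 / 8.768 = 219.15 years; at 2 density bands per year that is 219.15 × 2 ≈ 438 density bands.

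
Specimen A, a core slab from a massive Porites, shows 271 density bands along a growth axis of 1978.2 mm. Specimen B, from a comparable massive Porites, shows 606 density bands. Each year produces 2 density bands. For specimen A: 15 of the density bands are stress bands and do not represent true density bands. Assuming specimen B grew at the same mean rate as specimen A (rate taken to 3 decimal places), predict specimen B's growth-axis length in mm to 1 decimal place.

Specimen A: adjusted count: 271 − 15 = 256 density bands.
Specimen A: dividing by 2 density bands per year: 256 / 2 = 128 years.
A: 1978.2 mm over 128 years gives 1978.2 / 128 ≈ 15.455 mm per year.
Specimen B: dividing by 2 density bands per year: 606 / 2 = 303 years. For B, 15.455 mm/year × 303 years = 4682.9 mm.

4682.9 mm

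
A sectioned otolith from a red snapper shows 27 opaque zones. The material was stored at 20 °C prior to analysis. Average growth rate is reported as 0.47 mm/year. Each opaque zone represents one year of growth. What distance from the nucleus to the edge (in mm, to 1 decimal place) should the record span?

27 years of growth are recorded.
Predicted length = 0.47 mm/year × 27 years = 12.7 mm.

12.7 mm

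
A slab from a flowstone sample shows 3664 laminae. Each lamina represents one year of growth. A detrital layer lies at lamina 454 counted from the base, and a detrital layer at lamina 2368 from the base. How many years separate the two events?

1914 yr

2368 − 454 = 1914 laminae lie between the two events.
At one lamina per year, 1914 years elapsed between them.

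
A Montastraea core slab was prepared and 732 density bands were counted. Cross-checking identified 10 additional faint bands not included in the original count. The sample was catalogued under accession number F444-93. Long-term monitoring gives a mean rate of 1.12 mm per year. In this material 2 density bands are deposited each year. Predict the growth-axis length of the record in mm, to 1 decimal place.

Correcting the raw count gives 732 + 10 = 742 true density bands.
With 2 density bands per year, 742 / 2 = 371 years.
Length ≈ 1.12 × 371 = 415.5 mm.

415.5 mm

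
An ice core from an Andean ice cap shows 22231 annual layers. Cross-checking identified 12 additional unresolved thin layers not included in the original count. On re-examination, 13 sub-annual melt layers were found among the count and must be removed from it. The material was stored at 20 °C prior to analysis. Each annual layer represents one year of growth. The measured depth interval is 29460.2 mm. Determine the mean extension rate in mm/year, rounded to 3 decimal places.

1.325 mm/year

Adjusted count: 22231 − 13 + 12 = 22230 annual layers.
Mean rate = 29460.2 mm / 22230 years ≈ 1.325 mm/year.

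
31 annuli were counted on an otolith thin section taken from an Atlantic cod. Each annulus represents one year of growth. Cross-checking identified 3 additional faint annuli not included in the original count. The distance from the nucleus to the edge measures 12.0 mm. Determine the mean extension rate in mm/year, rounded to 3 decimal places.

0.353 mm/year

Adjusted count: 31 + 3 = 34 annuli.
12.0 mm over 34 years gives 12.0 / 34 ≈ 0.353 mm/year.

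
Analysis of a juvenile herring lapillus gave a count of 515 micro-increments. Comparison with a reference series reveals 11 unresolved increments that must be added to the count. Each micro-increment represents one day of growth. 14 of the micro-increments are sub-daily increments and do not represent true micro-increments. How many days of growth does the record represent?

Adjusted count: 515 − 14 + 11 = 512 micro-increments.
One micro-increment per day makes the duration 512 days.

512 days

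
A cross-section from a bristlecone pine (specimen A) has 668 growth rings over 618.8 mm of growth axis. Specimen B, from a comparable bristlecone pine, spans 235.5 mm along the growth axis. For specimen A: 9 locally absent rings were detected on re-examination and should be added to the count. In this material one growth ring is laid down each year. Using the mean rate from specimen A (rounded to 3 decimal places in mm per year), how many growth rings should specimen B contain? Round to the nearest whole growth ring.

Specimen A: true growth ring count = 668 + 9 = 677.
A: Mean rate = 618.8 mm / 677 years ≈ 0.914 mm per year.
For B, 235.5 / 0.914 = 257.66 years ≈ 258 growth rings.

258 growth rings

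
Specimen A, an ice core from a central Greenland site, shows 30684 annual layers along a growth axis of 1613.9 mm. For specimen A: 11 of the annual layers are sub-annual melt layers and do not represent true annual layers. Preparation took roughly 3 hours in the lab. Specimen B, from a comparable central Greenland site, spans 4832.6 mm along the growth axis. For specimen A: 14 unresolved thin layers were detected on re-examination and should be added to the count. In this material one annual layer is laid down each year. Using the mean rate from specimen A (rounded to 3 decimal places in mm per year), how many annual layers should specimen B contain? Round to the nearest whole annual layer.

91181 annual layers

Specimen A: true annual layer count = 30684 − 11 + 14 = 30687.
A: Mean rate = 1613.9 mm / 30687 years ≈ 0.053 mm/yr.
Specimen B: 4832.6 mm / 0.053 mm per year = 91181.13 years ≈ 91181 annual layers.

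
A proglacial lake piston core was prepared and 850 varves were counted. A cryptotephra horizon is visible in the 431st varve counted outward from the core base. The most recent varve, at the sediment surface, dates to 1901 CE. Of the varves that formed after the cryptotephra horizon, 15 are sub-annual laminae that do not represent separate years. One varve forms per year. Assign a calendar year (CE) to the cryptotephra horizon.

1497 CE

Between varve 431 and the sediment surface there are 850 − 431 = 419 varves.
419 − 15 false = 404 true varves after the cryptotephra horizon.
1901 − 404 = 1497 CE.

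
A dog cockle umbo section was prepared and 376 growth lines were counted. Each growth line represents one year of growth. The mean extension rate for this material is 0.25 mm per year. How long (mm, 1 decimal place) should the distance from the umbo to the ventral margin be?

94.0 mm

The record spans 376 years at 0.25 mm per year.
376 years at 0.25 mm/year gives 0.25 × 376 = 94.0 mm.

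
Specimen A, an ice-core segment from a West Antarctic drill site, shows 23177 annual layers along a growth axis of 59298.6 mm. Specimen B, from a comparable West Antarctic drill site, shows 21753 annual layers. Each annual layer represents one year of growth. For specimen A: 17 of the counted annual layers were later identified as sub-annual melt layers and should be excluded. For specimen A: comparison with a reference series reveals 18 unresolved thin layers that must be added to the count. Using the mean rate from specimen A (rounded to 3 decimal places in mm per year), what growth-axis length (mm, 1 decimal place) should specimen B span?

Specimen A: correcting the raw count gives 23177 − 17 + 18 = 23178 true annual layers.
A: Extension rate ≈ 59298.6 / 23178 = 2.558 mm/yr.
Length of B = 2.558 × 21753 = 55644.2 mm.

55644.2 mm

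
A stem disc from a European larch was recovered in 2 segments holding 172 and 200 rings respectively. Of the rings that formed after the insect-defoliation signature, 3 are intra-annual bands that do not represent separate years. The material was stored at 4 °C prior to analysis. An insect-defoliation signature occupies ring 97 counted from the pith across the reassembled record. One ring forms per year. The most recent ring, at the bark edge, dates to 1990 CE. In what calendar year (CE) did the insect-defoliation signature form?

Total rings = 172 + 200 = 372.
372 − 97 = 275 rings lie beyond the insect-defoliation signature toward the bark edge.
Removing the 3 false rings leaves 275 − 3 = 272 true rings beyond the insect-defoliation signature.
Counting back 272 years from 1990 CE places the insect-defoliation signature in 1990 − 272 = 1718 CE.

1718 CE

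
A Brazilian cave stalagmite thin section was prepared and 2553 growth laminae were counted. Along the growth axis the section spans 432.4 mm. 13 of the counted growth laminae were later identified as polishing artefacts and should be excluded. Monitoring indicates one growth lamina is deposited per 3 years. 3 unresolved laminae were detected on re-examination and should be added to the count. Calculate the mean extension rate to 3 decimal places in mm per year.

True growth lamina count = 2553 − 13 + 3 = 2543.
At 3 years per growth lamina, 2543 × 3 = 7629 years.
Mean rate = 432.4 mm / 7629 years ≈ 0.057 mm per year.

0.057 mm per year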